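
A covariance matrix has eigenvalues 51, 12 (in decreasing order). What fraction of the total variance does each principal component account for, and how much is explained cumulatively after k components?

Step 1 — total variance = trace(Sigma) = Σ λ_i = 51 + 12 = 63.

Step 2 — fraction explained by component i = λ_i / Σ λ:
  PC1: 51/63 = 0.8095
  PC2: 12/63 = 0.1905

Step 3 — cumulative fraction after k components = (λ_1 + ... + λ_k) / Σ λ:
  k = 1: 51/63 = 0.8095
  k = 2: (51 + 12)/63 = 63/63 = 1

Summary (fraction, with percent):

explained: PC1 0.8095 (80.95%), PC2 0.1905 (19.05%);  cumulative: 0.8095, 1


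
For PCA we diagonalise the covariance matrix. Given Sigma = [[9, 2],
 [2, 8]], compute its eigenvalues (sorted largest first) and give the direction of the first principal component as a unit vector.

Step 1 — characteristic polynomial of 2×2 Sigma:
  det(Sigma - λI) = λ² - trace · λ + det = 0.
  trace = 9 + 8 = 17, det = 9·8 - (2)² = 68.
Step 2 — discriminant:
  Δ = trace² - 4·det = 289 - 272 = 17.
Step 3 — eigenvalues:
  λ = (trace ± √Δ)/2 = (17 ± 4.1231)/2,
  λ_1 = 10.5616,  λ_2 = 6.4384.

Step 4 — unit eigenvector for λ_1: solve (Sigma - λ_1 I)v = 0. First row:
  (9 - 10.5616)·v_x + (2)·v_y = 0, i.e. (-1.5616)·v_x + (2)·v_y = 0,
  so v ∝ (b, λ_1 - a) = (2, 1.5616) = u.
  ||u|| = √((2)² + (1.5616)²) = √(6.4384) ≈ 2.5374,
  v_1 = u/||u|| ≈ (0.7882, 0.6154) (||v_1|| = 1).

λ_1 = 10.5616,  λ_2 = 6.4384;  v_1 ≈ (0.7882, 0.6154)


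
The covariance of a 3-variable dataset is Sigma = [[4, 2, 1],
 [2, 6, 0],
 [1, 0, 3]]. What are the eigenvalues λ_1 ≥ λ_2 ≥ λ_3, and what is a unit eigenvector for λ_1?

Step 1 — characteristic polynomial p(λ) = det(λI - Sigma) = λ³ - tr·λ² + c_1·λ - det, where tr = trace, c_1 = sum of the principal 2×2 minors, det = det(Sigma):
  tr = 4 + 6 + 3 = 13,
  c_1 = (4·6 - (2)²) + (4·3 - (1)²) + (6·3 - (0)²) = 20 + 11 + 18 = 49,
  det = 4·(6·3 - (0)²) - (2)·((2)·3 - (0)·(1)) + (1)·((2)·(0) - 6·(1)) = 4·(18) - (2)·(6) + (1)·(-6) = 54.
  So p(λ) = λ³ - 13λ² + 49λ - 54.
Step 2 — look for an integer root (rational root theorem: any rational root is an integer divisor of 54). Testing λ = 2:
  p(2) = 8 - 52 + 98 - 54 = 0  ✓
  Dividing out (λ - 2): p(λ) = (λ - 2)(λ² - 11λ + 27).
Step 3 — remaining eigenvalues from the quadratic λ² - 11λ + 27 = 0:
  Δ = 11² - 4·27 = 121 - 108 = 13,  λ = (11 ± √13)/2 = (11 ± 3.6056)/2 ≈ 7.3028 or 3.6972.
  Sorted: λ_1 = 7.3028,  λ_2 = 3.6972,  λ_3 = 2  (check: sum = 13 = tr ✓).

Step 4 — unit eigenvector for λ_1 ≈ 7.3028: v spans the null space of (Sigma - λ_1 I), whose rows are
  r_1 = (-3.3028, 2, 1),  r_2 = (2, -1.3028, 0),  r_3 = (1, 0, -4.3028).
  v is orthogonal to every row, so take v ∝ r_1 × r_2 = ((2)·(0) - (1)·(-1.3028), (1)·(2) - (-3.3028)·(0), (-3.3028)·(-1.3028) - (2)·(2)) ≈ (1.3028, 2, 0.3028).
  Let u = (1.3028, 2, 0.3028).
  ||u|| = √((1.3028)² + (2)² + (0.3028)²) = √(5.7889) ≈ 2.406,  v_1 = u/||u|| ≈ (0.5415, 0.8313, 0.1258) (||v_1|| = 1).

λ_1 = 7.3028,  λ_2 = 3.6972,  λ_3 = 2;  v_1 ≈ (0.5415, 0.8313, 0.1258)


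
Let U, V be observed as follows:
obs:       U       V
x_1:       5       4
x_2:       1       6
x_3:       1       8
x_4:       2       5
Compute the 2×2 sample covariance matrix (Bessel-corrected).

Step 1 — column means:
  mean(U) = (5 + 1 + 1 + 2) / 4 = 9/4 = 2.25
  mean(V) = (4 + 6 + 8 + 5) / 4 = 23/4 = 5.75

Step 2 — sample covariance S[i,j] = (1/(n-1)) · Σ_k (x_{k,i} - mean_i) · (x_{k,j} - mean_j), with n-1 = 3.
  S[U,U] = ((2.75)·(2.75) + (-1.25)·(-1.25) + (-1.25)·(-1.25) + (-0.25)·(-0.25)) / 3 = 10.75/3 = 3.5833
  S[U,V] = ((2.75)·(-1.75) + (-1.25)·(0.25) + (-1.25)·(2.25) + (-0.25)·(-0.75)) / 3 = -7.75/3 = -2.5833
  S[V,V] = ((-1.75)·(-1.75) + (0.25)·(0.25) + (2.25)·(2.25) + (-0.75)·(-0.75)) / 3 = 8.75/3 = 2.9167

S is symmetric (S[j,i] = S[i,j]). Assembling:

S = [[3.5833, -2.5833],
 [-2.5833, 2.9167]]


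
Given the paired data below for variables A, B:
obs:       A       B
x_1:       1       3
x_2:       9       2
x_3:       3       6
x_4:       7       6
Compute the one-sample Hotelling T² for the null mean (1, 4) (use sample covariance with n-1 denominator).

Step 1 — sample mean vector:
  mean(A) = (1 + 9 + 3 + 7) / 4 = 20/4 = 5
  mean(B) = (3 + 2 + 6 + 6) / 4 = 17/4 = 4.25
  x̄ = (5, 4.25),  deviation x̄ - mu_0 = (5, 4.25) - (1, 4) = (4, 0.25).

Step 2 — sample covariance matrix, S[i,j] = (1/(n-1)) · Σ_k (x_{k,i} - mean_i) · (x_{k,j} - mean_j), divisor n-1 = 3:
  S[A,A] = ((-4)·(-4) + (4)·(4) + (-2)·(-2) + (2)·(2)) / 3 = 40/3 = 13.3333
  S[A,B] = ((-4)·(-1.25) + (4)·(-2.25) + (-2)·(1.75) + (2)·(1.75)) / 3 = -4/3 = -1.3333
  S[B,B] = ((-1.25)·(-1.25) + (-2.25)·(-2.25) + (1.75)·(1.75) + (1.75)·(1.75)) / 3 = 12.75/3 = 4.25
  S = [[13.3333, -1.3333],
 [-1.3333, 4.25]].

Step 3 — invert S. det(S) = 13.3333·4.25 - (-1.3333)² = 54.8889.
  S^{-1} = (1/det) · [[d, -b], [-b, a]] = [[0.0774, 0.0243],
 [0.0243, 0.2429]].

Step 4 — quadratic form (x̄ - mu_0)^T · S^{-1} · (x̄ - mu_0):
  S^{-1} · (x̄ - mu_0) = (0.3158, 0.1579),
  (x̄ - mu_0)^T · [...] = (4)·(0.3158) + (0.25)·(0.1579) = 1.3026.

Step 5 — scale by n: T² = 4 · 1.3026 = 5.2105.

T² ≈ 5.2105


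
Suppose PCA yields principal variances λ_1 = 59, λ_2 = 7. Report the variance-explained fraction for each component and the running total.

Step 1 — total variance = trace(Sigma) = Σ λ_i = 59 + 7 = 66.

Step 2 — fraction explained by component i = λ_i / Σ λ:
  PC1: 59/66 = 0.8939
  PC2: 7/66 = 0.1061

Step 3 — cumulative fraction after k components = (λ_1 + ... + λ_k) / Σ λ:
  k = 1: 59/66 = 0.8939
  k = 2: (59 + 7)/66 = 66/66 = 1

Summary (fraction, with percent):

explained: PC1 0.8939 (89.39%), PC2 0.1061 (10.61%);  cumulative: 0.8939, 1


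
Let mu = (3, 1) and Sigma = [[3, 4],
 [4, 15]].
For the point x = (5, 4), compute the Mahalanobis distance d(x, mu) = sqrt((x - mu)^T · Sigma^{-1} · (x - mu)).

Step 1 — centre the observation: (x - mu) = (2, 3).

Step 2 — invert Sigma. det(Sigma) = 3·15 - (4)² = 29.
  Sigma^{-1} = (1/det) · [[d, -b], [-b, a]] = [[0.5172, -0.1379],
 [-0.1379, 0.1034]].

Step 3 — form the quadratic (x - mu)^T · Sigma^{-1} · (x - mu):
  Sigma^{-1} · (x - mu) = (0.6207, 0.0345).
  (x - mu)^T · [Sigma^{-1} · (x - mu)] = (2)·(0.6207) + (3)·(0.0345) = 1.3448.

Step 4 — take square root: d = √(1.3448) ≈ 1.1597.

d(x, mu) = √(1.3448) ≈ 1.1597


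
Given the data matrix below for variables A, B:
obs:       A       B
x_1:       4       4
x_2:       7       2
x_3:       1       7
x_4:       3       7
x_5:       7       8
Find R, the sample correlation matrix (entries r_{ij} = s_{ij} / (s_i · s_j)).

Step 1 — column means:
  mean(A) = (4 + 7 + 1 + 3 + 7) / 5 = 22/5 = 4.4
  mean(B) = (4 + 2 + 7 + 7 + 8) / 5 = 28/5 = 5.6

Step 2 — sample variances and covariances s[i,j] = (1/(n-1)) · Σ_k (x_{k,i} - mean_i) · (x_{k,j} - mean_j), with n-1 = 4:
  s[A,A] = ((-0.4)·(-0.4) + (2.6)·(2.6) + (-3.4)·(-3.4) + (-1.4)·(-1.4) + (2.6)·(2.6)) / 4 = 27.2/4 = 6.8
  s[A,B] = ((-0.4)·(-1.6) + (2.6)·(-3.6) + (-3.4)·(1.4) + (-1.4)·(1.4) + (2.6)·(2.4)) / 4 = -9.2/4 = -2.3
  s[B,B] = ((-1.6)·(-1.6) + (-3.6)·(-3.6) + (1.4)·(1.4) + (1.4)·(1.4) + (2.4)·(2.4)) / 4 = 25.2/4 = 6.3
  Sample standard deviations s_i = √(s[i,i]):
  s(A) = √(6.8) = 2.6077
  s(B) = √(6.3) = 2.51

Step 3 — r_{ij} = s_{ij} / (s_i · s_j):
  r[A,A] = 1 (diagonal).
  r[A,B] = -2.3 / (2.6077 · 2.51) = -2.3 / 6.5452 = -0.3514
  r[B,B] = 1 (diagonal).

R is symmetric with unit diagonal. Assembling:

R = [[1, -0.3514],
 [-0.3514, 1]]


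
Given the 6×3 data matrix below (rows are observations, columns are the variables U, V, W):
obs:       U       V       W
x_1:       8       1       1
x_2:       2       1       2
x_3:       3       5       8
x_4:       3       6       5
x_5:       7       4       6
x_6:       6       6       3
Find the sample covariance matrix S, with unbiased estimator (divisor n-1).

Step 1 — column means:
  mean(U) = (8 + 2 + 3 + 3 + 7 + 6) / 6 = 29/6 = 4.8333
  mean(V) = (1 + 1 + 5 + 6 + 4 + 6) / 6 = 23/6 = 3.8333
  mean(W) = (1 + 2 + 8 + 5 + 6 + 3) / 6 = 25/6 = 4.1667

Step 2 — sample covariance S[i,j] = (1/(n-1)) · Σ_k (x_{k,i} - mean_i) · (x_{k,j} - mean_j), with n-1 = 5.
  S[U,U] = ((3.1667)·(3.1667) + (-2.8333)·(-2.8333) + (-1.8333)·(-1.8333) + (-1.8333)·(-1.8333) + (2.1667)·(2.1667) + (1.1667)·(1.1667)) / 5 = 30.8333/5 = 6.1667
  S[U,V] = ((3.1667)·(-2.8333) + (-2.8333)·(-2.8333) + (-1.8333)·(1.1667) + (-1.8333)·(2.1667) + (2.1667)·(0.1667) + (1.1667)·(2.1667)) / 5 = -4.1667/5 = -0.8333
  S[U,W] = ((3.1667)·(-3.1667) + (-2.8333)·(-2.1667) + (-1.8333)·(3.8333) + (-1.8333)·(0.8333) + (2.1667)·(1.8333) + (1.1667)·(-1.1667)) / 5 = -9.8333/5 = -1.9667
  S[V,V] = ((-2.8333)·(-2.8333) + (-2.8333)·(-2.8333) + (1.1667)·(1.1667) + (2.1667)·(2.1667) + (0.1667)·(0.1667) + (2.1667)·(2.1667)) / 5 = 26.8333/5 = 5.3667
  S[V,W] = ((-2.8333)·(-3.1667) + (-2.8333)·(-2.1667) + (1.1667)·(3.8333) + (2.1667)·(0.8333) + (0.1667)·(1.8333) + (2.1667)·(-1.1667)) / 5 = 19.1667/5 = 3.8333
  S[W,W] = ((-3.1667)·(-3.1667) + (-2.1667)·(-2.1667) + (3.8333)·(3.8333) + (0.8333)·(0.8333) + (1.8333)·(1.8333) + (-1.1667)·(-1.1667)) / 5 = 34.8333/5 = 6.9667

S is symmetric (S[j,i] = S[i,j]). Assembling:

S = [[6.1667, -0.8333, -1.9667],
 [-0.8333, 5.3667, 3.8333],
 [-1.9667, 3.8333, 6.9667]]


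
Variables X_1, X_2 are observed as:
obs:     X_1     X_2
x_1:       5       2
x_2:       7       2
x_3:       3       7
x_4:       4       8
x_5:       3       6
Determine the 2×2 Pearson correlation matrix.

Step 1 — column means:
  mean(X_1) = (5 + 7 + 3 + 4 + 3) / 5 = 22/5 = 4.4
  mean(X_2) = (2 + 2 + 7 + 8 + 6) / 5 = 25/5 = 5

Step 2 — sample variances and covariances s[i,j] = (1/(n-1)) · Σ_k (x_{k,i} - mean_i) · (x_{k,j} - mean_j), with n-1 = 4:
  s[X_1,X_1] = ((0.6)·(0.6) + (2.6)·(2.6) + (-1.4)·(-1.4) + (-0.4)·(-0.4) + (-1.4)·(-1.4)) / 4 = 11.2/4 = 2.8
  s[X_1,X_2] = ((0.6)·(-3) + (2.6)·(-3) + (-1.4)·(2) + (-0.4)·(3) + (-1.4)·(1)) / 4 = -15/4 = -3.75
  s[X_2,X_2] = ((-3)·(-3) + (-3)·(-3) + (2)·(2) + (3)·(3) + (1)·(1)) / 4 = 32/4 = 8
  Sample standard deviations s_i = √(s[i,i]):
  s(X_1) = √(2.8) = 1.6733
  s(X_2) = √(8) = 2.8284

Step 3 — r_{ij} = s_{ij} / (s_i · s_j):
  r[X_1,X_1] = 1 (diagonal).
  r[X_1,X_2] = -3.75 / (1.6733 · 2.8284) = -3.75 / 4.7329 = -0.7923
  r[X_2,X_2] = 1 (diagonal).

R is symmetric with unit diagonal. Assembling:

R = [[1, -0.7923],
 [-0.7923, 1]]


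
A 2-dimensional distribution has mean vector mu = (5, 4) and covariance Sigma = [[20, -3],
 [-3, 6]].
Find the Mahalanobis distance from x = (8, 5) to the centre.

Step 1 — centre the observation: (x - mu) = (3, 1).

Step 2 — invert Sigma. det(Sigma) = 20·6 - (-3)² = 111.
  Sigma^{-1} = (1/det) · [[d, -b], [-b, a]] = [[0.0541, 0.027],
 [0.027, 0.1802]].

Step 3 — form the quadratic (x - mu)^T · Sigma^{-1} · (x - mu):
  Sigma^{-1} · (x - mu) = (0.1892, 0.2613).
  (x - mu)^T · [Sigma^{-1} · (x - mu)] = (3)·(0.1892) + (1)·(0.2613) = 0.8288.

Step 4 — take square root: d = √(0.8288) ≈ 0.9104.

d(x, mu) = √(0.8288) ≈ 0.9104


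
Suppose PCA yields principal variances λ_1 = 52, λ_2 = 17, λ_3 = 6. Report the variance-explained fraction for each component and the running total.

Step 1 — total variance = trace(Sigma) = Σ λ_i = 52 + 17 + 6 = 75.

Step 2 — fraction explained by component i = λ_i / Σ λ:
  PC1: 52/75 = 0.6933
  PC2: 17/75 = 0.2267
  PC3: 6/75 = 0.08

Step 3 — cumulative fraction after k components = (λ_1 + ... + λ_k) / Σ λ:
  k = 1: 52/75 = 0.6933
  k = 2: (52 + 17)/75 = 69/75 = 0.92
  k = 3: (52 + 17 + 6)/75 = 75/75 = 1

Summary (fraction, with percent):

explained: PC1 0.6933 (69.33%), PC2 0.2267 (22.67%), PC3 0.08 (8%);  cumulative: 0.6933, 0.92, 1


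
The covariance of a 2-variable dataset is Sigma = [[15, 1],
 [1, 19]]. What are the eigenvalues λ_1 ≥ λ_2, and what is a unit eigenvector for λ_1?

Step 1 — characteristic polynomial of 2×2 Sigma:
  det(Sigma - λI) = λ² - trace · λ + det = 0.
  trace = 15 + 19 = 34, det = 15·19 - (1)² = 284.
Step 2 — discriminant:
  Δ = trace² - 4·det = 1156 - 1136 = 20.
Step 3 — eigenvalues:
  λ = (trace ± √Δ)/2 = (34 ± 4.4721)/2,
  λ_1 = 19.2361,  λ_2 = 14.7639.

Step 4 — unit eigenvector for λ_1: solve (Sigma - λ_1 I)v = 0. First row:
  (15 - 19.2361)·v_x + (1)·v_y = 0, i.e. (-4.2361)·v_x + (1)·v_y = 0,
  so v ∝ (b, λ_1 - a) = (1, 4.2361) = u.
  ||u|| = √((1)² + (4.2361)²) = √(18.9443) ≈ 4.3525,
  v_1 = u/||u|| ≈ (0.2298, 0.9732) (||v_1|| = 1).

λ_1 = 19.2361,  λ_2 = 14.7639;  v_1 ≈ (0.2298, 0.9732)


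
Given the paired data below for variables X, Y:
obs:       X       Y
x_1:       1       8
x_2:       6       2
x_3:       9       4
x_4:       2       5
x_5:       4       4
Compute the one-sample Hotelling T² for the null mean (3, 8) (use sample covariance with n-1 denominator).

Step 1 — sample mean vector:
  mean(X) = (1 + 6 + 9 + 2 + 4) / 5 = 22/5 = 4.4
  mean(Y) = (8 + 2 + 4 + 5 + 4) / 5 = 23/5 = 4.6
  x̄ = (4.4, 4.6),  deviation x̄ - mu_0 = (4.4, 4.6) - (3, 8) = (1.4, -3.4).

Step 2 — sample covariance matrix, S[i,j] = (1/(n-1)) · Σ_k (x_{k,i} - mean_i) · (x_{k,j} - mean_j), divisor n-1 = 4:
  S[X,X] = ((-3.4)·(-3.4) + (1.6)·(1.6) + (4.6)·(4.6) + (-2.4)·(-2.4) + (-0.4)·(-0.4)) / 4 = 41.2/4 = 10.3
  S[X,Y] = ((-3.4)·(3.4) + (1.6)·(-2.6) + (4.6)·(-0.6) + (-2.4)·(0.4) + (-0.4)·(-0.6)) / 4 = -19.2/4 = -4.8
  S[Y,Y] = ((3.4)·(3.4) + (-2.6)·(-2.6) + (-0.6)·(-0.6) + (0.4)·(0.4) + (-0.6)·(-0.6)) / 4 = 19.2/4 = 4.8
  S = [[10.3, -4.8],
 [-4.8, 4.8]].

Step 3 — invert S. det(S) = 10.3·4.8 - (-4.8)² = 26.4.
  S^{-1} = (1/det) · [[d, -b], [-b, a]] = [[0.1818, 0.1818],
 [0.1818, 0.3902]].

Step 4 — quadratic form (x̄ - mu_0)^T · S^{-1} · (x̄ - mu_0):
  S^{-1} · (x̄ - mu_0) = (-0.3636, -1.072),
  (x̄ - mu_0)^T · [...] = (1.4)·(-0.3636) + (-3.4)·(-1.072) = 3.1356.

Step 5 — scale by n: T² = 5 · 3.1356 = 15.678.

T² ≈ 15.678


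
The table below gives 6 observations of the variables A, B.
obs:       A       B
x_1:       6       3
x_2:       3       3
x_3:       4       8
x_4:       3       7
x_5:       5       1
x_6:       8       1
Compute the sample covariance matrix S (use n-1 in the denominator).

Step 1 — column means:
  mean(A) = (6 + 3 + 4 + 3 + 5 + 8) / 6 = 29/6 = 4.8333
  mean(B) = (3 + 3 + 8 + 7 + 1 + 1) / 6 = 23/6 = 3.8333

Step 2 — sample covariance S[i,j] = (1/(n-1)) · Σ_k (x_{k,i} - mean_i) · (x_{k,j} - mean_j), with n-1 = 5.
  S[A,A] = ((1.1667)·(1.1667) + (-1.8333)·(-1.8333) + (-0.8333)·(-0.8333) + (-1.8333)·(-1.8333) + (0.1667)·(0.1667) + (3.1667)·(3.1667)) / 5 = 18.8333/5 = 3.7667
  S[A,B] = ((1.1667)·(-0.8333) + (-1.8333)·(-0.8333) + (-0.8333)·(4.1667) + (-1.8333)·(3.1667) + (0.1667)·(-2.8333) + (3.1667)·(-2.8333)) / 5 = -18.1667/5 = -3.6333
  S[B,B] = ((-0.8333)·(-0.8333) + (-0.8333)·(-0.8333) + (4.1667)·(4.1667) + (3.1667)·(3.1667) + (-2.8333)·(-2.8333) + (-2.8333)·(-2.8333)) / 5 = 44.8333/5 = 8.9667

S is symmetric (S[j,i] = S[i,j]). Assembling:

S = [[3.7667, -3.6333],
 [-3.6333, 8.9667]]


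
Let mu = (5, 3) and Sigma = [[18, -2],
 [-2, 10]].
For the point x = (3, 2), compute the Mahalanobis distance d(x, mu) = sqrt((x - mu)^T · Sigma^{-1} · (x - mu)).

Step 1 — centre the observation: (x - mu) = (-2, -1).

Step 2 — invert Sigma. det(Sigma) = 18·10 - (-2)² = 176.
  Sigma^{-1} = (1/det) · [[d, -b], [-b, a]] = [[0.0568, 0.0114],
 [0.0114, 0.1023]].

Step 3 — form the quadratic (x - mu)^T · Sigma^{-1} · (x - mu):
  Sigma^{-1} · (x - mu) = (-0.125, -0.125).
  (x - mu)^T · [Sigma^{-1} · (x - mu)] = (-2)·(-0.125) + (-1)·(-0.125) = 0.375.

Step 4 — take square root: d = √(0.375) ≈ 0.6124.

d(x, mu) = √(0.375) ≈ 0.6124


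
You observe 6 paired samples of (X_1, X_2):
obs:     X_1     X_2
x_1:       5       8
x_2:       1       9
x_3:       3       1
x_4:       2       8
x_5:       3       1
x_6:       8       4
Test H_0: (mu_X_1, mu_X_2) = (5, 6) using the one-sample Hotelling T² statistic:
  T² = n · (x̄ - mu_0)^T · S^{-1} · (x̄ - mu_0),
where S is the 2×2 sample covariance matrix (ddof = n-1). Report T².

Step 1 — sample mean vector:
  mean(X_1) = (5 + 1 + 3 + 2 + 3 + 8) / 6 = 22/6 = 3.6667
  mean(X_2) = (8 + 9 + 1 + 8 + 1 + 4) / 6 = 31/6 = 5.1667
  x̄ = (3.6667, 5.1667),  deviation x̄ - mu_0 = (3.6667, 5.1667) - (5, 6) = (-1.3333, -0.8333).

Step 2 — sample covariance matrix, S[i,j] = (1/(n-1)) · Σ_k (x_{k,i} - mean_i) · (x_{k,j} - mean_j), divisor n-1 = 5:
  S[X_1,X_1] = ((1.3333)·(1.3333) + (-2.6667)·(-2.6667) + (-0.6667)·(-0.6667) + (-1.6667)·(-1.6667) + (-0.6667)·(-0.6667) + (4.3333)·(4.3333)) / 5 = 31.3333/5 = 6.2667
  S[X_1,X_2] = ((1.3333)·(2.8333) + (-2.6667)·(3.8333) + (-0.6667)·(-4.1667) + (-1.6667)·(2.8333) + (-0.6667)·(-4.1667) + (4.3333)·(-1.1667)) / 5 = -10.6667/5 = -2.1333
  S[X_2,X_2] = ((2.8333)·(2.8333) + (3.8333)·(3.8333) + (-4.1667)·(-4.1667) + (2.8333)·(2.8333) + (-4.1667)·(-4.1667) + (-1.1667)·(-1.1667)) / 5 = 66.8333/5 = 13.3667
  S = [[6.2667, -2.1333],
 [-2.1333, 13.3667]].

Step 3 — invert S. det(S) = 6.2667·13.3667 - (-2.1333)² = 79.2133.
  S^{-1} = (1/det) · [[d, -b], [-b, a]] = [[0.1687, 0.0269],
 [0.0269, 0.0791]].

Step 4 — quadratic form (x̄ - mu_0)^T · S^{-1} · (x̄ - mu_0):
  S^{-1} · (x̄ - mu_0) = (-0.2474, -0.1018),
  (x̄ - mu_0)^T · [...] = (-1.3333)·(-0.2474) + (-0.8333)·(-0.1018) = 0.4148.

Step 5 — scale by n: T² = 6 · 0.4148 = 2.4886.

T² ≈ 2.4886


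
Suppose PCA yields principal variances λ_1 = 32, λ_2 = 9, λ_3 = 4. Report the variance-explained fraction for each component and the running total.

Step 1 — total variance = trace(Sigma) = Σ λ_i = 32 + 9 + 4 = 45.

Step 2 — fraction explained by component i = λ_i / Σ λ:
  PC1: 32/45 = 0.7111
  PC2: 9/45 = 0.2
  PC3: 4/45 = 0.0889

Step 3 — cumulative fraction after k components = (λ_1 + ... + λ_k) / Σ λ:
  k = 1: 32/45 = 0.7111
  k = 2: (32 + 9)/45 = 41/45 = 0.9111
  k = 3: (32 + 9 + 4)/45 = 45/45 = 1

Summary (fraction, with percent):

explained: PC1 0.7111 (71.11%), PC2 0.2 (20%), PC3 0.0889 (8.89%);  cumulative: 0.7111, 0.9111, 1


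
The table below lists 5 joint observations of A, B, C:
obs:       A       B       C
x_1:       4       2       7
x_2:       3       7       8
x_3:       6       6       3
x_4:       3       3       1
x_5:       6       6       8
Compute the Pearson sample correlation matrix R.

Step 1 — column means:
  mean(A) = (4 + 3 + 6 + 3 + 6) / 5 = 22/5 = 4.4
  mean(B) = (2 + 7 + 6 + 3 + 6) / 5 = 24/5 = 4.8
  mean(C) = (7 + 8 + 3 + 1 + 8) / 5 = 27/5 = 5.4

Step 2 — sample variances and covariances s[i,j] = (1/(n-1)) · Σ_k (x_{k,i} - mean_i) · (x_{k,j} - mean_j), with n-1 = 4:
  s[A,A] = ((-0.4)·(-0.4) + (-1.4)·(-1.4) + (1.6)·(1.6) + (-1.4)·(-1.4) + (1.6)·(1.6)) / 4 = 9.2/4 = 2.3
  s[A,B] = ((-0.4)·(-2.8) + (-1.4)·(2.2) + (1.6)·(1.2) + (-1.4)·(-1.8) + (1.6)·(1.2)) / 4 = 4.4/4 = 1.1
  s[A,C] = ((-0.4)·(1.6) + (-1.4)·(2.6) + (1.6)·(-2.4) + (-1.4)·(-4.4) + (1.6)·(2.6)) / 4 = 2.2/4 = 0.55
  s[B,B] = ((-2.8)·(-2.8) + (2.2)·(2.2) + (1.2)·(1.2) + (-1.8)·(-1.8) + (1.2)·(1.2)) / 4 = 18.8/4 = 4.7
  s[B,C] = ((-2.8)·(1.6) + (2.2)·(2.6) + (1.2)·(-2.4) + (-1.8)·(-4.4) + (1.2)·(2.6)) / 4 = 9.4/4 = 2.35
  s[C,C] = ((1.6)·(1.6) + (2.6)·(2.6) + (-2.4)·(-2.4) + (-4.4)·(-4.4) + (2.6)·(2.6)) / 4 = 41.2/4 = 10.3
  Sample standard deviations s_i = √(s[i,i]):
  s(A) = √(2.3) = 1.5166
  s(B) = √(4.7) = 2.1679
  s(C) = √(10.3) = 3.2094

Step 3 — r_{ij} = s_{ij} / (s_i · s_j):
  r[A,A] = 1 (diagonal).
  r[A,B] = 1.1 / (1.5166 · 2.1679) = 1.1 / 3.2879 = 0.3346
  r[A,C] = 0.55 / (1.5166 · 3.2094) = 0.55 / 4.8672 = 0.113
  r[B,B] = 1 (diagonal).
  r[B,C] = 2.35 / (2.1679 · 3.2094) = 2.35 / 6.9577 = 0.3378
  r[C,C] = 1 (diagonal).

R is symmetric with unit diagonal. Assembling:

R = [[1, 0.3346, 0.113],
 [0.3346, 1, 0.3378],
 [0.113, 0.3378, 1]]


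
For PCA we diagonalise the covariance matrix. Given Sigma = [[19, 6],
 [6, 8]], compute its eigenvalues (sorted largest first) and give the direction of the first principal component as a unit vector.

Step 1 — characteristic polynomial of 2×2 Sigma:
  det(Sigma - λI) = λ² - trace · λ + det = 0.
  trace = 19 + 8 = 27, det = 19·8 - (6)² = 116.
Step 2 — discriminant:
  Δ = trace² - 4·det = 729 - 464 = 265.
Step 3 — eigenvalues:
  λ = (trace ± √Δ)/2 = (27 ± 16.2788)/2,
  λ_1 = 21.6394,  λ_2 = 5.3606.

Step 4 — unit eigenvector for λ_1: solve (Sigma - λ_1 I)v = 0. First row:
  (19 - 21.6394)·v_x + (6)·v_y = 0, i.e. (-2.6394)·v_x + (6)·v_y = 0,
  so v ∝ (b, λ_1 - a) = (6, 2.6394) = u.
  ||u|| = √((6)² + (2.6394)²) = √(42.9665) ≈ 6.5549,
  v_1 = u/||u|| ≈ (0.9153, 0.4027) (||v_1|| = 1).

λ_1 = 21.6394,  λ_2 = 5.3606;  v_1 ≈ (0.9153, 0.4027)


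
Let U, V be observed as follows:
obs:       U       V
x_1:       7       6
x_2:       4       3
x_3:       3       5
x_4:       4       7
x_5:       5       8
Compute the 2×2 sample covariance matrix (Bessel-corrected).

Step 1 — column means:
  mean(U) = (7 + 4 + 3 + 4 + 5) / 5 = 23/5 = 4.6
  mean(V) = (6 + 3 + 5 + 7 + 8) / 5 = 29/5 = 5.8

Step 2 — sample covariance S[i,j] = (1/(n-1)) · Σ_k (x_{k,i} - mean_i) · (x_{k,j} - mean_j), with n-1 = 4.
  S[U,U] = ((2.4)·(2.4) + (-0.6)·(-0.6) + (-1.6)·(-1.6) + (-0.6)·(-0.6) + (0.4)·(0.4)) / 4 = 9.2/4 = 2.3
  S[U,V] = ((2.4)·(0.2) + (-0.6)·(-2.8) + (-1.6)·(-0.8) + (-0.6)·(1.2) + (0.4)·(2.2)) / 4 = 3.6/4 = 0.9
  S[V,V] = ((0.2)·(0.2) + (-2.8)·(-2.8) + (-0.8)·(-0.8) + (1.2)·(1.2) + (2.2)·(2.2)) / 4 = 14.8/4 = 3.7

S is symmetric (S[j,i] = S[i,j]). Assembling:

S = [[2.3, 0.9],
 [0.9, 3.7]]


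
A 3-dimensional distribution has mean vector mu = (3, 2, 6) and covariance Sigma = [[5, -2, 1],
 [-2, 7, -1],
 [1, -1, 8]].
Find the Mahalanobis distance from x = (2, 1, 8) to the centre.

Step 1 — centre the observation: (x - mu) = (-1, -1, 2).

Step 2 — invert Sigma (cofactor / det for 3×3, or solve directly):
  Sigma^{-1} = [[0.2292, 0.0625, -0.0208],
 [0.0625, 0.1625, 0.0125],
 [-0.0208, 0.0125, 0.1292]].

Step 3 — form the quadratic (x - mu)^T · Sigma^{-1} · (x - mu):
  Sigma^{-1} · (x - mu) = (-0.3333, -0.2, 0.2667).
  (x - mu)^T · [Sigma^{-1} · (x - mu)] = (-1)·(-0.3333) + (-1)·(-0.2) + (2)·(0.2667) = 1.0667.

Step 4 — take square root: d = √(1.0667) ≈ 1.0328.

d(x, mu) = √(1.0667) ≈ 1.0328


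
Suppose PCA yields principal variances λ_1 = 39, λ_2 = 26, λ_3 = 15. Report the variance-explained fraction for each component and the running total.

Step 1 — total variance = trace(Sigma) = Σ λ_i = 39 + 26 + 15 = 80.

Step 2 — fraction explained by component i = λ_i / Σ λ:
  PC1: 39/80 = 0.4875
  PC2: 26/80 = 0.325
  PC3: 15/80 = 0.1875

Step 3 — cumulative fraction after k components = (λ_1 + ... + λ_k) / Σ λ:
  k = 1: 39/80 = 0.4875
  k = 2: (39 + 26)/80 = 65/80 = 0.8125
  k = 3: (39 + 26 + 15)/80 = 80/80 = 1

Summary (fraction, with percent):

explained: PC1 0.4875 (48.75%), PC2 0.325 (32.5%), PC3 0.1875 (18.75%);  cumulative: 0.4875, 0.8125, 1


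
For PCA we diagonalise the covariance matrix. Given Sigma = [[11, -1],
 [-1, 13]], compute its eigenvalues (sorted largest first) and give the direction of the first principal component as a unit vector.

Step 1 — characteristic polynomial of 2×2 Sigma:
  det(Sigma - λI) = λ² - trace · λ + det = 0.
  trace = 11 + 13 = 24, det = 11·13 - (-1)² = 142.
Step 2 — discriminant:
  Δ = trace² - 4·det = 576 - 568 = 8.
Step 3 — eigenvalues:
  λ = (trace ± √Δ)/2 = (24 ± 2.8284)/2,
  λ_1 = 13.4142,  λ_2 = 10.5858.

Step 4 — unit eigenvector for λ_1: solve (Sigma - λ_1 I)v = 0. First row:
  (11 - 13.4142)·v_x + (-1)·v_y = 0, i.e. (-2.4142)·v_x + (-1)·v_y = 0,
  so v ∝ (b, λ_1 - a) = (-1, 2.4142); multiply by -1 so the first entry is positive: u = (1, -2.4142).
  ||u|| = √((1)² + (-2.4142)²) = √(6.8284) ≈ 2.6131,
  v_1 = u/||u|| ≈ (0.3827, -0.9239) (||v_1|| = 1).

λ_1 = 13.4142,  λ_2 = 10.5858;  v_1 ≈ (0.3827, -0.9239)


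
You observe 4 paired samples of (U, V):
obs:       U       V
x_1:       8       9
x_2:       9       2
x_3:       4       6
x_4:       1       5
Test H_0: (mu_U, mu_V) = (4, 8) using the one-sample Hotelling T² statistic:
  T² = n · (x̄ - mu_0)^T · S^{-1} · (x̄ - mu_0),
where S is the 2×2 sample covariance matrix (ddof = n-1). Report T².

Step 1 — sample mean vector:
  mean(U) = (8 + 9 + 4 + 1) / 4 = 22/4 = 5.5
  mean(V) = (9 + 2 + 6 + 5) / 4 = 22/4 = 5.5
  x̄ = (5.5, 5.5),  deviation x̄ - mu_0 = (5.5, 5.5) - (4, 8) = (1.5, -2.5).

Step 2 — sample covariance matrix, S[i,j] = (1/(n-1)) · Σ_k (x_{k,i} - mean_i) · (x_{k,j} - mean_j), divisor n-1 = 3:
  S[U,U] = ((2.5)·(2.5) + (3.5)·(3.5) + (-1.5)·(-1.5) + (-4.5)·(-4.5)) / 3 = 41/3 = 13.6667
  S[U,V] = ((2.5)·(3.5) + (3.5)·(-3.5) + (-1.5)·(0.5) + (-4.5)·(-0.5)) / 3 = -2/3 = -0.6667
  S[V,V] = ((3.5)·(3.5) + (-3.5)·(-3.5) + (0.5)·(0.5) + (-0.5)·(-0.5)) / 3 = 25/3 = 8.3333
  S = [[13.6667, -0.6667],
 [-0.6667, 8.3333]].

Step 3 — invert S. det(S) = 13.6667·8.3333 - (-0.6667)² = 113.4444.
  S^{-1} = (1/det) · [[d, -b], [-b, a]] = [[0.0735, 0.0059],
 [0.0059, 0.1205]].

Step 4 — quadratic form (x̄ - mu_0)^T · S^{-1} · (x̄ - mu_0):
  S^{-1} · (x̄ - mu_0) = (0.0955, -0.2924),
  (x̄ - mu_0)^T · [...] = (1.5)·(0.0955) + (-2.5)·(-0.2924) = 0.8741.

Step 5 — scale by n: T² = 4 · 0.8741 = 3.4966.

T² ≈ 3.4966


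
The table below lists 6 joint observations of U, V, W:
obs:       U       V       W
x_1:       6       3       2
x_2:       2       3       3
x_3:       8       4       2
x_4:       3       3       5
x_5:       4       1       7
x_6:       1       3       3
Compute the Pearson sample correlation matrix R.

Step 1 — column means:
  mean(U) = (6 + 2 + 8 + 3 + 4 + 1) / 6 = 24/6 = 4
  mean(V) = (3 + 3 + 4 + 3 + 1 + 3) / 6 = 17/6 = 2.8333
  mean(W) = (2 + 3 + 2 + 5 + 7 + 3) / 6 = 22/6 = 3.6667

Step 2 — sample variances and covariances s[i,j] = (1/(n-1)) · Σ_k (x_{k,i} - mean_i) · (x_{k,j} - mean_j), with n-1 = 5:
  s[U,U] = ((2)·(2) + (-2)·(-2) + (4)·(4) + (-1)·(-1) + (0)·(0) + (-3)·(-3)) / 5 = 34/5 = 6.8
  s[U,V] = ((2)·(0.1667) + (-2)·(0.1667) + (4)·(1.1667) + (-1)·(0.1667) + (0)·(-1.8333) + (-3)·(0.1667)) / 5 = 4/5 = 0.8
  s[U,W] = ((2)·(-1.6667) + (-2)·(-0.6667) + (4)·(-1.6667) + (-1)·(1.3333) + (0)·(3.3333) + (-3)·(-0.6667)) / 5 = -8/5 = -1.6
  s[V,V] = ((0.1667)·(0.1667) + (0.1667)·(0.1667) + (1.1667)·(1.1667) + (0.1667)·(0.1667) + (-1.8333)·(-1.8333) + (0.1667)·(0.1667)) / 5 = 4.8333/5 = 0.9667
  s[V,W] = ((0.1667)·(-1.6667) + (0.1667)·(-0.6667) + (1.1667)·(-1.6667) + (0.1667)·(1.3333) + (-1.8333)·(3.3333) + (0.1667)·(-0.6667)) / 5 = -8.3333/5 = -1.6667
  s[W,W] = ((-1.6667)·(-1.6667) + (-0.6667)·(-0.6667) + (-1.6667)·(-1.6667) + (1.3333)·(1.3333) + (3.3333)·(3.3333) + (-0.6667)·(-0.6667)) / 5 = 19.3333/5 = 3.8667
  Sample standard deviations s_i = √(s[i,i]):
  s(U) = √(6.8) = 2.6077
  s(V) = √(0.9667) = 0.9832
  s(W) = √(3.8667) = 1.9664

Step 3 — r_{ij} = s_{ij} / (s_i · s_j):
  r[U,U] = 1 (diagonal).
  r[U,V] = 0.8 / (2.6077 · 0.9832) = 0.8 / 2.5639 = 0.312
  r[U,W] = -1.6 / (2.6077 · 1.9664) = -1.6 / 5.1277 = -0.312
  r[V,V] = 1 (diagonal).
  r[V,W] = -1.6667 / (0.9832 · 1.9664) = -1.6667 / 1.9333 = -0.8621
  r[W,W] = 1 (diagonal).

R is symmetric with unit diagonal. Assembling:

R = [[1, 0.312, -0.312],
 [0.312, 1, -0.8621],
 [-0.312, -0.8621, 1]]


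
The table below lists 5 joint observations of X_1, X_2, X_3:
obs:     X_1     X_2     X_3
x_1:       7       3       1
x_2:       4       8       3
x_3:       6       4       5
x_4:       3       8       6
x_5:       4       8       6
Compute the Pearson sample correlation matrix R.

Step 1 — column means:
  mean(X_1) = (7 + 4 + 6 + 3 + 4) / 5 = 24/5 = 4.8
  mean(X_2) = (3 + 8 + 4 + 8 + 8) / 5 = 31/5 = 6.2
  mean(X_3) = (1 + 3 + 5 + 6 + 6) / 5 = 21/5 = 4.2

Step 2 — sample variances and covariances s[i,j] = (1/(n-1)) · Σ_k (x_{k,i} - mean_i) · (x_{k,j} - mean_j), with n-1 = 4:
  s[X_1,X_1] = ((2.2)·(2.2) + (-0.8)·(-0.8) + (1.2)·(1.2) + (-1.8)·(-1.8) + (-0.8)·(-0.8)) / 4 = 10.8/4 = 2.7
  s[X_1,X_2] = ((2.2)·(-3.2) + (-0.8)·(1.8) + (1.2)·(-2.2) + (-1.8)·(1.8) + (-0.8)·(1.8)) / 4 = -15.8/4 = -3.95
  s[X_1,X_3] = ((2.2)·(-3.2) + (-0.8)·(-1.2) + (1.2)·(0.8) + (-1.8)·(1.8) + (-0.8)·(1.8)) / 4 = -9.8/4 = -2.45
  s[X_2,X_2] = ((-3.2)·(-3.2) + (1.8)·(1.8) + (-2.2)·(-2.2) + (1.8)·(1.8) + (1.8)·(1.8)) / 4 = 24.8/4 = 6.2
  s[X_2,X_3] = ((-3.2)·(-3.2) + (1.8)·(-1.2) + (-2.2)·(0.8) + (1.8)·(1.8) + (1.8)·(1.8)) / 4 = 12.8/4 = 3.2
  s[X_3,X_3] = ((-3.2)·(-3.2) + (-1.2)·(-1.2) + (0.8)·(0.8) + (1.8)·(1.8) + (1.8)·(1.8)) / 4 = 18.8/4 = 4.7
  Sample standard deviations s_i = √(s[i,i]):
  s(X_1) = √(2.7) = 1.6432
  s(X_2) = √(6.2) = 2.49
  s(X_3) = √(4.7) = 2.1679

Step 3 — r_{ij} = s_{ij} / (s_i · s_j):
  r[X_1,X_1] = 1 (diagonal).
  r[X_1,X_2] = -3.95 / (1.6432 · 2.49) = -3.95 / 4.0915 = -0.9654
  r[X_1,X_3] = -2.45 / (1.6432 · 2.1679) = -2.45 / 3.5623 = -0.6878
  r[X_2,X_2] = 1 (diagonal).
  r[X_2,X_3] = 3.2 / (2.49 · 2.1679) = 3.2 / 5.3981 = 0.5928
  r[X_3,X_3] = 1 (diagonal).

R is symmetric with unit diagonal. Assembling:

R = [[1, -0.9654, -0.6878],
 [-0.9654, 1, 0.5928],
 [-0.6878, 0.5928, 1]]


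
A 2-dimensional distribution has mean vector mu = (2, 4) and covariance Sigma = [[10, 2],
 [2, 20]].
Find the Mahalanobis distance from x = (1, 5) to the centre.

Step 1 — centre the observation: (x - mu) = (-1, 1).

Step 2 — invert Sigma. det(Sigma) = 10·20 - (2)² = 196.
  Sigma^{-1} = (1/det) · [[d, -b], [-b, a]] = [[0.102, -0.0102],
 [-0.0102, 0.051]].

Step 3 — form the quadratic (x - mu)^T · Sigma^{-1} · (x - mu):
  Sigma^{-1} · (x - mu) = (-0.1122, 0.0612).
  (x - mu)^T · [Sigma^{-1} · (x - mu)] = (-1)·(-0.1122) + (1)·(0.0612) = 0.1735.

Step 4 — take square root: d = √(0.1735) ≈ 0.4165.

d(x, mu) = √(0.1735) ≈ 0.4165


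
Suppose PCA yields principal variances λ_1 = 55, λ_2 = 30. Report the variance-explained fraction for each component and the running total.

Step 1 — total variance = trace(Sigma) = Σ λ_i = 55 + 30 = 85.

Step 2 — fraction explained by component i = λ_i / Σ λ:
  PC1: 55/85 = 0.6471
  PC2: 30/85 = 0.3529

Step 3 — cumulative fraction after k components = (λ_1 + ... + λ_k) / Σ λ:
  k = 1: 55/85 = 0.6471
  k = 2: (55 + 30)/85 = 85/85 = 1

Summary (fraction, with percent):

explained: PC1 0.6471 (64.71%), PC2 0.3529 (35.29%);  cumulative: 0.6471, 1


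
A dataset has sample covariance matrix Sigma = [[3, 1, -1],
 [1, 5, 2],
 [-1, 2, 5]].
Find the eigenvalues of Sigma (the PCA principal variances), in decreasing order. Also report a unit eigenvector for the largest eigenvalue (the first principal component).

Step 1 — characteristic polynomial p(λ) = det(λI - Sigma) = λ³ - tr·λ² + c_1·λ - det, where tr = trace, c_1 = sum of the principal 2×2 minors, det = det(Sigma):
  tr = 3 + 5 + 5 = 13,
  c_1 = (3·5 - (1)²) + (3·5 - (-1)²) + (5·5 - (2)²) = 14 + 14 + 21 = 49,
  det = 3·(5·5 - (2)²) - (1)·((1)·5 - (2)·(-1)) + (-1)·((1)·(2) - 5·(-1)) = 3·(21) - (1)·(7) + (-1)·(7) = 49.
  So p(λ) = λ³ - 13λ² + 49λ - 49.
Step 2 — look for an integer root (rational root theorem: any rational root is an integer divisor of 49). Testing λ = 7:
  p(7) = 343 - 637 + 343 - 49 = 0  ✓
  Dividing out (λ - 7): p(λ) = (λ - 7)(λ² - 6λ + 7).
Step 3 — remaining eigenvalues from the quadratic λ² - 6λ + 7 = 0:
  Δ = 6² - 4·7 = 36 - 28 = 8,  λ = (6 ± √8)/2 = (6 ± 2.8284)/2 ≈ 4.4142 or 1.5858.
  Sorted: λ_1 = 7,  λ_2 = 4.4142,  λ_3 = 1.5858  (check: sum = 13 = tr ✓).

Step 4 — unit eigenvector for λ_1 = 7: v spans the null space of (Sigma - λ_1 I), whose rows are
  r_1 = (-4, 1, -1),  r_2 = (1, -2, 2),  r_3 = (-1, 2, -2).
  v is orthogonal to every row, so take v ∝ r_1 × r_2 = ((1)·(2) - (-1)·(-2), (-1)·(1) - (-4)·(2), (-4)·(-2) - (1)·(1)) = (0, 7, 7).
  Rescale (divide by 7): u = (0, 1, 1).
  ||u|| = √((0)² + (1)² + (1)²) = √(2) ≈ 1.4142,  v_1 = u/||u|| ≈ (0, 0.7071, 0.7071) (||v_1|| = 1).

λ_1 = 7,  λ_2 = 4.4142,  λ_3 = 1.5858;  v_1 ≈ (0, 0.7071, 0.7071)


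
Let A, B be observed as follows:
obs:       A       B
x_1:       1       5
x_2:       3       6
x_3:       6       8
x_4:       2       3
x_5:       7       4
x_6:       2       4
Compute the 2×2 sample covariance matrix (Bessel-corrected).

Step 1 — column means:
  mean(A) = (1 + 3 + 6 + 2 + 7 + 2) / 6 = 21/6 = 3.5
  mean(B) = (5 + 6 + 8 + 3 + 4 + 4) / 6 = 30/6 = 5

Step 2 — sample covariance S[i,j] = (1/(n-1)) · Σ_k (x_{k,i} - mean_i) · (x_{k,j} - mean_j), with n-1 = 5.
  S[A,A] = ((-2.5)·(-2.5) + (-0.5)·(-0.5) + (2.5)·(2.5) + (-1.5)·(-1.5) + (3.5)·(3.5) + (-1.5)·(-1.5)) / 5 = 29.5/5 = 5.9
  S[A,B] = ((-2.5)·(0) + (-0.5)·(1) + (2.5)·(3) + (-1.5)·(-2) + (3.5)·(-1) + (-1.5)·(-1)) / 5 = 8/5 = 1.6
  S[B,B] = ((0)·(0) + (1)·(1) + (3)·(3) + (-2)·(-2) + (-1)·(-1) + (-1)·(-1)) / 5 = 16/5 = 3.2

S is symmetric (S[j,i] = S[i,j]). Assembling:

S = [[5.9, 1.6],
 [1.6, 3.2]]


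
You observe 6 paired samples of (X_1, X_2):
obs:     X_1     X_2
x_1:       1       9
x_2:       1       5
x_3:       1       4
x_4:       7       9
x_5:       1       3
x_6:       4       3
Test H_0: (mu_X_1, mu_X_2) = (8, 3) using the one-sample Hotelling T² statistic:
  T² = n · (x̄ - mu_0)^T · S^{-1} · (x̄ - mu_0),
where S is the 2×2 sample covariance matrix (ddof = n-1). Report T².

Step 1 — sample mean vector:
  mean(X_1) = (1 + 1 + 1 + 7 + 1 + 4) / 6 = 15/6 = 2.5
  mean(X_2) = (9 + 5 + 4 + 9 + 3 + 3) / 6 = 33/6 = 5.5
  x̄ = (2.5, 5.5),  deviation x̄ - mu_0 = (2.5, 5.5) - (8, 3) = (-5.5, 2.5).

Step 2 — sample covariance matrix, S[i,j] = (1/(n-1)) · Σ_k (x_{k,i} - mean_i) · (x_{k,j} - mean_j), divisor n-1 = 5:
  S[X_1,X_1] = ((-1.5)·(-1.5) + (-1.5)·(-1.5) + (-1.5)·(-1.5) + (4.5)·(4.5) + (-1.5)·(-1.5) + (1.5)·(1.5)) / 5 = 31.5/5 = 6.3
  S[X_1,X_2] = ((-1.5)·(3.5) + (-1.5)·(-0.5) + (-1.5)·(-1.5) + (4.5)·(3.5) + (-1.5)·(-2.5) + (1.5)·(-2.5)) / 5 = 13.5/5 = 2.7
  S[X_2,X_2] = ((3.5)·(3.5) + (-0.5)·(-0.5) + (-1.5)·(-1.5) + (3.5)·(3.5) + (-2.5)·(-2.5) + (-2.5)·(-2.5)) / 5 = 39.5/5 = 7.9
  S = [[6.3, 2.7],
 [2.7, 7.9]].

Step 3 — invert S. det(S) = 6.3·7.9 - (2.7)² = 42.48.
  S^{-1} = (1/det) · [[d, -b], [-b, a]] = [[0.186, -0.0636],
 [-0.0636, 0.1483]].

Step 4 — quadratic form (x̄ - mu_0)^T · S^{-1} · (x̄ - mu_0):
  S^{-1} · (x̄ - mu_0) = (-1.1817, 0.7203),
  (x̄ - mu_0)^T · [...] = (-5.5)·(-1.1817) + (2.5)·(0.7203) = 8.3004.

Step 5 — scale by n: T² = 6 · 8.3004 = 49.8023.

T² ≈ 49.8023


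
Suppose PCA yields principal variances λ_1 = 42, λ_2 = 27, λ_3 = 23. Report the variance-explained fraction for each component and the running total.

Step 1 — total variance = trace(Sigma) = Σ λ_i = 42 + 27 + 23 = 92.

Step 2 — fraction explained by component i = λ_i / Σ λ:
  PC1: 42/92 = 0.4565
  PC2: 27/92 = 0.2935
  PC3: 23/92 = 0.25

Step 3 — cumulative fraction after k components = (λ_1 + ... + λ_k) / Σ λ:
  k = 1: 42/92 = 0.4565
  k = 2: (42 + 27)/92 = 69/92 = 0.75
  k = 3: (42 + 27 + 23)/92 = 92/92 = 1

Summary (fraction, with percent):

explained: PC1 0.4565 (45.65%), PC2 0.2935 (29.35%), PC3 0.25 (25%);  cumulative: 0.4565, 0.75, 1


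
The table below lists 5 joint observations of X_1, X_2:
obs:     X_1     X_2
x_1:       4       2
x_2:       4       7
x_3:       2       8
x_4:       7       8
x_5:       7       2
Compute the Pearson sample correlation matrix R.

Step 1 — column means:
  mean(X_1) = (4 + 4 + 2 + 7 + 7) / 5 = 24/5 = 4.8
  mean(X_2) = (2 + 7 + 8 + 8 + 2) / 5 = 27/5 = 5.4

Step 2 — sample variances and covariances s[i,j] = (1/(n-1)) · Σ_k (x_{k,i} - mean_i) · (x_{k,j} - mean_j), with n-1 = 4:
  s[X_1,X_1] = ((-0.8)·(-0.8) + (-0.8)·(-0.8) + (-2.8)·(-2.8) + (2.2)·(2.2) + (2.2)·(2.2)) / 4 = 18.8/4 = 4.7
  s[X_1,X_2] = ((-0.8)·(-3.4) + (-0.8)·(1.6) + (-2.8)·(2.6) + (2.2)·(2.6) + (2.2)·(-3.4)) / 4 = -7.6/4 = -1.9
  s[X_2,X_2] = ((-3.4)·(-3.4) + (1.6)·(1.6) + (2.6)·(2.6) + (2.6)·(2.6) + (-3.4)·(-3.4)) / 4 = 39.2/4 = 9.8
  Sample standard deviations s_i = √(s[i,i]):
  s(X_1) = √(4.7) = 2.1679
  s(X_2) = √(9.8) = 3.1305

Step 3 — r_{ij} = s_{ij} / (s_i · s_j):
  r[X_1,X_1] = 1 (diagonal).
  r[X_1,X_2] = -1.9 / (2.1679 · 3.1305) = -1.9 / 6.7868 = -0.28
  r[X_2,X_2] = 1 (diagonal).

R is symmetric with unit diagonal. Assembling:

R = [[1, -0.28],
 [-0.28, 1]]


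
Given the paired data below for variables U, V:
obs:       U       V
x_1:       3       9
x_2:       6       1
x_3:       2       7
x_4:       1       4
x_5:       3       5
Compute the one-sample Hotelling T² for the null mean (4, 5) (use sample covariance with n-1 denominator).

Step 1 — sample mean vector:
  mean(U) = (3 + 6 + 2 + 1 + 3) / 5 = 15/5 = 3
  mean(V) = (9 + 1 + 7 + 4 + 5) / 5 = 26/5 = 5.2
  x̄ = (3, 5.2),  deviation x̄ - mu_0 = (3, 5.2) - (4, 5) = (-1, 0.2).

Step 2 — sample covariance matrix, S[i,j] = (1/(n-1)) · Σ_k (x_{k,i} - mean_i) · (x_{k,j} - mean_j), divisor n-1 = 4:
  S[U,U] = ((0)·(0) + (3)·(3) + (-1)·(-1) + (-2)·(-2) + (0)·(0)) / 4 = 14/4 = 3.5
  S[U,V] = ((0)·(3.8) + (3)·(-4.2) + (-1)·(1.8) + (-2)·(-1.2) + (0)·(-0.2)) / 4 = -12/4 = -3
  S[V,V] = ((3.8)·(3.8) + (-4.2)·(-4.2) + (1.8)·(1.8) + (-1.2)·(-1.2) + (-0.2)·(-0.2)) / 4 = 36.8/4 = 9.2
  S = [[3.5, -3],
 [-3, 9.2]].

Step 3 — invert S. det(S) = 3.5·9.2 - (-3)² = 23.2.
  S^{-1} = (1/det) · [[d, -b], [-b, a]] = [[0.3966, 0.1293],
 [0.1293, 0.1509]].

Step 4 — quadratic form (x̄ - mu_0)^T · S^{-1} · (x̄ - mu_0):
  S^{-1} · (x̄ - mu_0) = (-0.3707, -0.0991),
  (x̄ - mu_0)^T · [...] = (-1)·(-0.3707) + (0.2)·(-0.0991) = 0.3509.

Step 5 — scale by n: T² = 5 · 0.3509 = 1.7543.

T² ≈ 1.7543


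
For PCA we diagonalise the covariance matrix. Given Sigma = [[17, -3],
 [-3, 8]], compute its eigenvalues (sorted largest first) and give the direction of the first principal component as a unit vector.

Step 1 — characteristic polynomial of 2×2 Sigma:
  det(Sigma - λI) = λ² - trace · λ + det = 0.
  trace = 17 + 8 = 25, det = 17·8 - (-3)² = 127.
Step 2 — discriminant:
  Δ = trace² - 4·det = 625 - 508 = 117.
Step 3 — eigenvalues:
  λ = (trace ± √Δ)/2 = (25 ± 10.8167)/2,
  λ_1 = 17.9083,  λ_2 = 7.0917.

Step 4 — unit eigenvector for λ_1: solve (Sigma - λ_1 I)v = 0. First row:
  (17 - 17.9083)·v_x + (-3)·v_y = 0, i.e. (-0.9083)·v_x + (-3)·v_y = 0,
  so v ∝ (b, λ_1 - a) = (-3, 0.9083); multiply by -1 so the first entry is positive: u = (3, -0.9083).
  ||u|| = √((3)² + (-0.9083)²) = √(9.8251) ≈ 3.1345,
  v_1 = u/||u|| ≈ (0.9571, -0.2898) (||v_1|| = 1).

λ_1 = 17.9083,  λ_2 = 7.0917;  v_1 ≈ (0.9571, -0.2898)


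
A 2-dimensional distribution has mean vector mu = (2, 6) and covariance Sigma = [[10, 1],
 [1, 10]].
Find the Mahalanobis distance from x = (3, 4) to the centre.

Step 1 — centre the observation: (x - mu) = (1, -2).

Step 2 — invert Sigma. det(Sigma) = 10·10 - (1)² = 99.
  Sigma^{-1} = (1/det) · [[d, -b], [-b, a]] = [[0.101, -0.0101],
 [-0.0101, 0.101]].

Step 3 — form the quadratic (x - mu)^T · Sigma^{-1} · (x - mu):
  Sigma^{-1} · (x - mu) = (0.1212, -0.2121).
  (x - mu)^T · [Sigma^{-1} · (x - mu)] = (1)·(0.1212) + (-2)·(-0.2121) = 0.5455.

Step 4 — take square root: d = √(0.5455) ≈ 0.7385.

d(x, mu) = √(0.5455) ≈ 0.7385


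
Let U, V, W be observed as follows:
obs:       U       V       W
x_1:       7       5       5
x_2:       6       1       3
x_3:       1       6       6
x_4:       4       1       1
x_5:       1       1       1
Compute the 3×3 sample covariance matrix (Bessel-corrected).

Step 1 — column means:
  mean(U) = (7 + 6 + 1 + 4 + 1) / 5 = 19/5 = 3.8
  mean(V) = (5 + 1 + 6 + 1 + 1) / 5 = 14/5 = 2.8
  mean(W) = (5 + 3 + 6 + 1 + 1) / 5 = 16/5 = 3.2

Step 2 — sample covariance S[i,j] = (1/(n-1)) · Σ_k (x_{k,i} - mean_i) · (x_{k,j} - mean_j), with n-1 = 4.
  S[U,U] = ((3.2)·(3.2) + (2.2)·(2.2) + (-2.8)·(-2.8) + (0.2)·(0.2) + (-2.8)·(-2.8)) / 4 = 30.8/4 = 7.7
  S[U,V] = ((3.2)·(2.2) + (2.2)·(-1.8) + (-2.8)·(3.2) + (0.2)·(-1.8) + (-2.8)·(-1.8)) / 4 = -1.2/4 = -0.3
  S[U,W] = ((3.2)·(1.8) + (2.2)·(-0.2) + (-2.8)·(2.8) + (0.2)·(-2.2) + (-2.8)·(-2.2)) / 4 = 3.2/4 = 0.8
  S[V,V] = ((2.2)·(2.2) + (-1.8)·(-1.8) + (3.2)·(3.2) + (-1.8)·(-1.8) + (-1.8)·(-1.8)) / 4 = 24.8/4 = 6.2
  S[V,W] = ((2.2)·(1.8) + (-1.8)·(-0.2) + (3.2)·(2.8) + (-1.8)·(-2.2) + (-1.8)·(-2.2)) / 4 = 21.2/4 = 5.3
  S[W,W] = ((1.8)·(1.8) + (-0.2)·(-0.2) + (2.8)·(2.8) + (-2.2)·(-2.2) + (-2.2)·(-2.2)) / 4 = 20.8/4 = 5.2

S is symmetric (S[j,i] = S[i,j]). Assembling:

S = [[7.7, -0.3, 0.8],
 [-0.3, 6.2, 5.3],
 [0.8, 5.3, 5.2]]
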